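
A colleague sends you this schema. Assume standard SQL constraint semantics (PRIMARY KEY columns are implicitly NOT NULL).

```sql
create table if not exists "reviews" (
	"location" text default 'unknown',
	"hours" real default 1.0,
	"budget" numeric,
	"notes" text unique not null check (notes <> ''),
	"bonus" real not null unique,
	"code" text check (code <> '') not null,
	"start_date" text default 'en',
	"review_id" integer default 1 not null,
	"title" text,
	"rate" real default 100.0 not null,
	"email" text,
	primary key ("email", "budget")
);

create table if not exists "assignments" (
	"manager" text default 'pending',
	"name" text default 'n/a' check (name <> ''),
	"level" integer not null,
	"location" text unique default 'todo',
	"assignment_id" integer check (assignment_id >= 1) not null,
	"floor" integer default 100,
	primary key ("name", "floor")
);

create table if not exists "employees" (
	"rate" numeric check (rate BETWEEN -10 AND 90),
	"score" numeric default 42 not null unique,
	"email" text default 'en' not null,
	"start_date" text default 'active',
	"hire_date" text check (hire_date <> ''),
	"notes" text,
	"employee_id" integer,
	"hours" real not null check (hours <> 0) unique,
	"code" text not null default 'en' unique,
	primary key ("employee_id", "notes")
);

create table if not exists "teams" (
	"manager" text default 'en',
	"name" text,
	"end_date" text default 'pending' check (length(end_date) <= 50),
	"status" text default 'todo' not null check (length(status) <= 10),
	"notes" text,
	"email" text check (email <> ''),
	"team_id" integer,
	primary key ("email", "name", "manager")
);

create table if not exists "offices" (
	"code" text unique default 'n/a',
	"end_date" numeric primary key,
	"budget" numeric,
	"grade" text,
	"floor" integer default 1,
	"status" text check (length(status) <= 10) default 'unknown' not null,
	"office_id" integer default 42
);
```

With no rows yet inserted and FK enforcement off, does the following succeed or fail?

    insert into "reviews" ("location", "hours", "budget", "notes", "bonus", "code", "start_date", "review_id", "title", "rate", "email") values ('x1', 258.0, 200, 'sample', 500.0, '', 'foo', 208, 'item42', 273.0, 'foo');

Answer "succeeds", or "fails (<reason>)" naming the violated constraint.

fails (CHECK on code)

The value '' for code violates CHECK (code <> '').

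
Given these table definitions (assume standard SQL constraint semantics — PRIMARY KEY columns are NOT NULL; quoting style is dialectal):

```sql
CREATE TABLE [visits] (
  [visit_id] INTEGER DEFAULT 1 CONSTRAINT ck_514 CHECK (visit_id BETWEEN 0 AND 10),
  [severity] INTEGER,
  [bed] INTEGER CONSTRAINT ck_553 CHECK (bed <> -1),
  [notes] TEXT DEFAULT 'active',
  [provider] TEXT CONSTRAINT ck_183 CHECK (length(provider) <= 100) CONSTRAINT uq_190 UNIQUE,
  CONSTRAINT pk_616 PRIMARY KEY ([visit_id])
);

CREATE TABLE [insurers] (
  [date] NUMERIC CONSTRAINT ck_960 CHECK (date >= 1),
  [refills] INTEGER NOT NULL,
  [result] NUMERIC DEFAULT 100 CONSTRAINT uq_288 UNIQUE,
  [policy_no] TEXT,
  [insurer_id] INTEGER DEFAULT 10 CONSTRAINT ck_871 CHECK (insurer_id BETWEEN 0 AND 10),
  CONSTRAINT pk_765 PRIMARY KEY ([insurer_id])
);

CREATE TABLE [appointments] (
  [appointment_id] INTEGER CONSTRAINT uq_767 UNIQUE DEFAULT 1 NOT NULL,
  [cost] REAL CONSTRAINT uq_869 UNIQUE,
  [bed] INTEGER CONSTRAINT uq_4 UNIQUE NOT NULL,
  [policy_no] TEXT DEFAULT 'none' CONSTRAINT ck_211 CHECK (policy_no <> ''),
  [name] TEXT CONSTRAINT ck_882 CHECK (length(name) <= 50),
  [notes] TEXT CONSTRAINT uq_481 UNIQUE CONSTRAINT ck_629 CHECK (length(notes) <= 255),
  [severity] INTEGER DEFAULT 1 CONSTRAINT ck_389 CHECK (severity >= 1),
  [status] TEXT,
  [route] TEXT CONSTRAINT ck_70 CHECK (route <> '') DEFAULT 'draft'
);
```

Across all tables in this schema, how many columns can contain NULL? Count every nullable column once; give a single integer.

visits: 4 nullable (severity, bed, notes, provider — PK (visit_id) and explicit NOT NULL columns excluded).
insurers: 3 nullable (date, result, policy_no — PK (insurer_id) and explicit NOT NULL columns excluded).
appointments: 7 nullable (cost, policy_no, name, notes, severity, status, route — PK none and explicit NOT NULL columns excluded).
Total: 4 + 3 + 7 = 14.

14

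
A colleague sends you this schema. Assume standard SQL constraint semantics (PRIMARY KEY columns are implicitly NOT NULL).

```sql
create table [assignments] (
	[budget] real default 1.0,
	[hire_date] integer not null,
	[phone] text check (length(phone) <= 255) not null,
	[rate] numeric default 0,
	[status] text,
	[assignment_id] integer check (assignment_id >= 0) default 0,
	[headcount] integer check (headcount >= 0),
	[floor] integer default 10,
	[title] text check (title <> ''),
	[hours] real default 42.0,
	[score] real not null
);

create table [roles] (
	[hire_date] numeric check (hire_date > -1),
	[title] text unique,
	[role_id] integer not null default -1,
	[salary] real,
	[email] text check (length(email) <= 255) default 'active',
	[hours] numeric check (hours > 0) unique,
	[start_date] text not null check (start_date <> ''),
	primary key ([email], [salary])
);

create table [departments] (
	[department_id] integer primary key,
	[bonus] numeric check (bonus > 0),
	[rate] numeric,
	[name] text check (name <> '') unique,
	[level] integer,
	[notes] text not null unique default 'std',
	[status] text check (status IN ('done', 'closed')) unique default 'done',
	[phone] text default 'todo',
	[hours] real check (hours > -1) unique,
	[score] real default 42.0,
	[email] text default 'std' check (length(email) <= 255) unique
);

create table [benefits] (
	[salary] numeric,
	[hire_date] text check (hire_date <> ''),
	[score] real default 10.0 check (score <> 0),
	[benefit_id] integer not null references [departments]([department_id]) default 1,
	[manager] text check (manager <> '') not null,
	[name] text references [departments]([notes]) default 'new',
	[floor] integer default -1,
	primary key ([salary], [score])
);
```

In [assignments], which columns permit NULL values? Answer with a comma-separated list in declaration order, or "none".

- budget: DEFAULT only fills an omitted column; an explicit NULL is still allowed → nullable.
- hire_date: declared NOT NULL → not nullable.
- phone: declared NOT NULL → not nullable.
- rate: DEFAULT only fills an omitted column; an explicit NULL is still allowed → nullable.
- status: no NOT NULL constraint applies → nullable.
- assignment_id: CHECK does not forbid NULL (a CHECK constraint passes when its expression is NULL) → nullable.
- headcount: CHECK does not forbid NULL (a CHECK constraint passes when its expression is NULL) → nullable.
- floor: DEFAULT only fills an omitted column; an explicit NULL is still allowed → nullable.
- title: CHECK does not forbid NULL (a CHECK constraint passes when its expression is NULL) → nullable.
- hours: DEFAULT only fills an omitted column; an explicit NULL is still allowed → nullable.
- score: declared NOT NULL → not nullable.

budget, rate, status, assignment_id, headcount, floor, title, hours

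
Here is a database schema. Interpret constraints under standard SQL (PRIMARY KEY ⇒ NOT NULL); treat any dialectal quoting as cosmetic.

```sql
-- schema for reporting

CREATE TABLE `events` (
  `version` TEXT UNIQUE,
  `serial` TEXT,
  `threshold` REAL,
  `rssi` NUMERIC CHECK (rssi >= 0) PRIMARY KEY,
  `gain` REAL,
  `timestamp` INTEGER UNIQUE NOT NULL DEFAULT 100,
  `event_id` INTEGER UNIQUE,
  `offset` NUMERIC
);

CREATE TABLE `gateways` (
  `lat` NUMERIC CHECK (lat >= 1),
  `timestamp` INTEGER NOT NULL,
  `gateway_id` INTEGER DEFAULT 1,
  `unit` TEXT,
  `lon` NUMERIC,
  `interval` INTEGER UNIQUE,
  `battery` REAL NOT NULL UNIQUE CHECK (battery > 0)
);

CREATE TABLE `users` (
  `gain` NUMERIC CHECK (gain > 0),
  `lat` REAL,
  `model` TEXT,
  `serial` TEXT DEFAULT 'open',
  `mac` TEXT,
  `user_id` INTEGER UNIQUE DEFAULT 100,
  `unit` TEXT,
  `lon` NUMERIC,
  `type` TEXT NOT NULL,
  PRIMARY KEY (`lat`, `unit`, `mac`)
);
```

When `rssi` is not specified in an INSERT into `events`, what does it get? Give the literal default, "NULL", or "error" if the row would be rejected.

rssi has no DEFAULT clause.
Omitting it would insert NULL, but it is part of the PRIMARY KEY, so the INSERT fails.

error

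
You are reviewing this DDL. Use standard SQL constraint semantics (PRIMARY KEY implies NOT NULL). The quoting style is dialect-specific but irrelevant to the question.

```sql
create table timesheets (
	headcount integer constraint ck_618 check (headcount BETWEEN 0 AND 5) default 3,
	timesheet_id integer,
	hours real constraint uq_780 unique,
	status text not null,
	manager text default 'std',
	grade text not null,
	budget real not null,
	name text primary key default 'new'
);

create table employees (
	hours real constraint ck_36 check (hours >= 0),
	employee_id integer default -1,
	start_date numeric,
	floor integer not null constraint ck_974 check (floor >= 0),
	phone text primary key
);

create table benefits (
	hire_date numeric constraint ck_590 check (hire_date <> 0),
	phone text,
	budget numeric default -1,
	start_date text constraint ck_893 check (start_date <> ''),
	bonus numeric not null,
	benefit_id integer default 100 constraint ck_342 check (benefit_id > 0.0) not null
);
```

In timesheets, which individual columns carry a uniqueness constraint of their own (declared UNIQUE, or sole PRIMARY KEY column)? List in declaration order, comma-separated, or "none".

hours, name

- headcount: no UNIQUE or single-column PK constraint.
- timesheet_id: no UNIQUE or single-column PK constraint.
- hours: declared UNIQUE → unique.
- status: no UNIQUE or single-column PK constraint.
- manager: no UNIQUE or single-column PK constraint.
- grade: no UNIQUE or single-column PK constraint.
- budget: no UNIQUE or single-column PK constraint.
- name: single-column PRIMARY KEY → unique.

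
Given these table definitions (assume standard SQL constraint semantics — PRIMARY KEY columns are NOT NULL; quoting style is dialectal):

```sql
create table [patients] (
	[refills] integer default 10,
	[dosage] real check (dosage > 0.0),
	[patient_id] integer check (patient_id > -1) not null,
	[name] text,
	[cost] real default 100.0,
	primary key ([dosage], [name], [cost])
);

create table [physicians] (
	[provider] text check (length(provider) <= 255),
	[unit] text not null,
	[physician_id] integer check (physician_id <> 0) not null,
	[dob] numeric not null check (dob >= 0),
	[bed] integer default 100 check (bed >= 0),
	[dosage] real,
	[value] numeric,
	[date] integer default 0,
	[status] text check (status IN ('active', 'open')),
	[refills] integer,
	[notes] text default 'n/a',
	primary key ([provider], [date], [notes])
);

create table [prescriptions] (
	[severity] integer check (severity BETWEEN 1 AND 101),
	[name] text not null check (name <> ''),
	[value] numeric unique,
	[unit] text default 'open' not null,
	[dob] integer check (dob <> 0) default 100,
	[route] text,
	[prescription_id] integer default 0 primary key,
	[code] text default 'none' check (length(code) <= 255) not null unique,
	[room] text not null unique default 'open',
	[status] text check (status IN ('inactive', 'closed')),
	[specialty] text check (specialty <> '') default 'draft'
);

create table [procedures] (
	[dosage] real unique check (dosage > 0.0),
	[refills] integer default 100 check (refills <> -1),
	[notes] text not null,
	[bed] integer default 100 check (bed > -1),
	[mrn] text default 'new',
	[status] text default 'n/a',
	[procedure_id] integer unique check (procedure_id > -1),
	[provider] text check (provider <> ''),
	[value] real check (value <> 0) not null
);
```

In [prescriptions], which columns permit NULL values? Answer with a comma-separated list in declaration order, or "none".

severity, value, dob, route, status, specialty

- severity: CHECK does not forbid NULL (a CHECK constraint passes when its expression is NULL) → nullable.
- name: declared NOT NULL → not nullable.
- value: UNIQUE does not imply NOT NULL → nullable.
- unit: declared NOT NULL → not nullable.
- dob: CHECK does not forbid NULL (a CHECK constraint passes when its expression is NULL) → nullable.
- route: no NOT NULL constraint applies → nullable.
- prescription_id: part of the PRIMARY KEY, which implies NOT NULL → not nullable.
- code: declared NOT NULL → not nullable.
- room: declared NOT NULL → not nullable.
- status: CHECK does not forbid NULL (a CHECK constraint passes when its expression is NULL) → nullable.
- specialty: CHECK does not forbid NULL (a CHECK constraint passes when its expression is NULL) → nullable.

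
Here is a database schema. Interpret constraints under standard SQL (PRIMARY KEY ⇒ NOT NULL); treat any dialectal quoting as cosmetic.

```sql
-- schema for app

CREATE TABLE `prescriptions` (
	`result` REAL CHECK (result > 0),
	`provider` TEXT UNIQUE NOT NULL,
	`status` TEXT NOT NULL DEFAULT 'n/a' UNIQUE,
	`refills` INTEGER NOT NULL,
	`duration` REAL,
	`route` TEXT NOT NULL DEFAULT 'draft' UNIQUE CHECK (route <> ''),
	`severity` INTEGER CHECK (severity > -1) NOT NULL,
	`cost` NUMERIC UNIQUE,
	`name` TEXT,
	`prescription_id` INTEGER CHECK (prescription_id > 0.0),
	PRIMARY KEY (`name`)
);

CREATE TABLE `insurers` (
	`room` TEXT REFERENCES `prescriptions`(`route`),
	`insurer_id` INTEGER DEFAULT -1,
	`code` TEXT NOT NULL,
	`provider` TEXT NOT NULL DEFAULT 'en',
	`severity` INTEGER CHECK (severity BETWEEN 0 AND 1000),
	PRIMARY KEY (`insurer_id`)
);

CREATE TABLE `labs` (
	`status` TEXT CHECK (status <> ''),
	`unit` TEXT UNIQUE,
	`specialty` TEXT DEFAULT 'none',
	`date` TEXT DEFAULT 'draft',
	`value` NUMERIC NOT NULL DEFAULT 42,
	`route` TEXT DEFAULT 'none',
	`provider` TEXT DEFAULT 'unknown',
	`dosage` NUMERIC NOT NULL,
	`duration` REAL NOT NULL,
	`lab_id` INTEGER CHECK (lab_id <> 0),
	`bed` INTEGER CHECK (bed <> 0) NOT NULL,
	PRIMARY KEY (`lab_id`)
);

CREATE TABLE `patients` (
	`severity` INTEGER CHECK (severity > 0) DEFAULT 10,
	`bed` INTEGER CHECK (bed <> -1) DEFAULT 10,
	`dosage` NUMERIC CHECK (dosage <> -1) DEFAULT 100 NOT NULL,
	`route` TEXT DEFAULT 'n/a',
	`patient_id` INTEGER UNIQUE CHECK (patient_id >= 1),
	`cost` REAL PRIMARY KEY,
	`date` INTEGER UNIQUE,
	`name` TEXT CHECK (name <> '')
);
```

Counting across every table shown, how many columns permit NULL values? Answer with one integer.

18

prescriptions: 4 nullable (result, duration, cost, prescription_id — PK (name) and explicit NOT NULL columns excluded).
insurers: 2 nullable (room, severity — PK (insurer_id) and explicit NOT NULL columns excluded).
labs: 6 nullable (status, unit, specialty, date, route, provider — PK (lab_id) and explicit NOT NULL columns excluded).
patients: 6 nullable (severity, bed, route, patient_id, date, name — PK (cost) and explicit NOT NULL columns excluded).
Total: 4 + 2 + 6 + 6 = 18.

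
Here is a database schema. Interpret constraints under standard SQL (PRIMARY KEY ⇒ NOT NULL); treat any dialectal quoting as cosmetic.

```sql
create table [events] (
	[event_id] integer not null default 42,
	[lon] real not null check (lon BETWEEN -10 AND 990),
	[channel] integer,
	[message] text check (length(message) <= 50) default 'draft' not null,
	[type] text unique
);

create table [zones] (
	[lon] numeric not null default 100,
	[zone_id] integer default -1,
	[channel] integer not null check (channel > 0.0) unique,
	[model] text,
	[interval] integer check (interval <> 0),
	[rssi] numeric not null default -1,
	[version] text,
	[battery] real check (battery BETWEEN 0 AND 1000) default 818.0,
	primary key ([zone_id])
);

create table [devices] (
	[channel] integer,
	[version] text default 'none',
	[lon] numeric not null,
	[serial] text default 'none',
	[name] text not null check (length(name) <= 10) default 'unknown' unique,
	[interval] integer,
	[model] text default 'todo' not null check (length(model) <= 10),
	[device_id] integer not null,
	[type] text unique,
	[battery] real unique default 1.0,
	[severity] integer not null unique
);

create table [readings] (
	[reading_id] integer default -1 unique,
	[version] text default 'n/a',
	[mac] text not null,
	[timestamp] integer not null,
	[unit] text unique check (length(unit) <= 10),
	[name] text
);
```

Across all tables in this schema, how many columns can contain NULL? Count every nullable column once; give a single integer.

16

events: 2 nullable (channel, type — PK none and explicit NOT NULL columns excluded).
zones: 4 nullable (model, interval, version, battery — PK (zone_id) and explicit NOT NULL columns excluded).
devices: 6 nullable (channel, version, serial, interval, type, battery — PK none and explicit NOT NULL columns excluded).
readings: 4 nullable (reading_id, version, unit, name — PK none and explicit NOT NULL columns excluded).
Total: 2 + 4 + 6 + 4 = 16.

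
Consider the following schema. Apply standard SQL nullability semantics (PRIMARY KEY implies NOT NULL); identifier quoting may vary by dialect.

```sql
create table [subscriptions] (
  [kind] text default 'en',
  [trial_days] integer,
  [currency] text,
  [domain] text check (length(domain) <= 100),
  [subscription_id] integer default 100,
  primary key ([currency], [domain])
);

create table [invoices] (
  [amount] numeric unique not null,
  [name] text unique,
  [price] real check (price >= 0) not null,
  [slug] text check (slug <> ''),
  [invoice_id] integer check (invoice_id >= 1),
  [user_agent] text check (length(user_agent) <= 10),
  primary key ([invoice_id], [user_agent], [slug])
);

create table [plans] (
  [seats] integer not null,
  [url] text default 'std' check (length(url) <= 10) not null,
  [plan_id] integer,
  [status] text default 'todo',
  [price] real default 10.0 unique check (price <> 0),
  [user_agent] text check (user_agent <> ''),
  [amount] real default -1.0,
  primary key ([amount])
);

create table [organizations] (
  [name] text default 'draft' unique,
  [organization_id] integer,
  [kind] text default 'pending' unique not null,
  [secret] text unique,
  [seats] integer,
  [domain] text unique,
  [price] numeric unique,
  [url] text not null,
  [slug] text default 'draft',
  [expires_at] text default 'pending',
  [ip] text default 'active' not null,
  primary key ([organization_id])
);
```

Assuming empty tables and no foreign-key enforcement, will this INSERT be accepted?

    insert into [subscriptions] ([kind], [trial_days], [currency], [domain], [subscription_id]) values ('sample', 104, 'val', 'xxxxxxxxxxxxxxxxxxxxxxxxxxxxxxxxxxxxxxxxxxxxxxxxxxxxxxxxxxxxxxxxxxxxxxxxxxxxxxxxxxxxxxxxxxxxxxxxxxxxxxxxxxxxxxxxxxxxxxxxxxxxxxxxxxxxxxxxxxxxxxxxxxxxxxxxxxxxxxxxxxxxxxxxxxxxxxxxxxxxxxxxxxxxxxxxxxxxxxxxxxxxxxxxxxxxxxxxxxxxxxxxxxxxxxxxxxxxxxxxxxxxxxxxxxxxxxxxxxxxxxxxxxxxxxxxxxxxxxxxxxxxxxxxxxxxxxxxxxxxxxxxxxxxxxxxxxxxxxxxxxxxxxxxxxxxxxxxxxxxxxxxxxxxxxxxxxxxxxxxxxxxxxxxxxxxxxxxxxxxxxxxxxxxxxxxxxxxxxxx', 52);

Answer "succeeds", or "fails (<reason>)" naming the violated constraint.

fails (CHECK on domain)

The value 'xxxxxxxxxxxxxxxxxxxxxxxxxxxxxxxxxxxxxxxxxxxxxxxxxxxxxxxxxxxxxxxxxxxxxxxxxxxxxxxxxxxxxxxxxxxxxxxxxxxxxxxxxxxxxxxxxxxxxxxxxxxxxxxxxxxxxxxxxxxxxxxxxxxxxxxxxxxxxxxxxxxxxxxxxxxxxxxxxxxxxxxxxxxxxxxxxxxxxxxxxxxxxxxxxxxxxxxxxxxxxxxxxxxxxxxxxxxxxxxxxxxxxxxxxxxxxxxxxxxxxxxxxxxxxxxxxxxxxxxxxxxxxxxxxxxxxxxxxxxxxxxxxxxxxxxxxxxxxxxxxxxxxxxxxxxxxxxxxxxxxxxxxxxxxxxxxxxxxxxxxxxxxxxxxxxxxxxxxxxxxxxxxxxxxxxxxxxxxxxx' for domain violates CHECK (length(domain) <= 100).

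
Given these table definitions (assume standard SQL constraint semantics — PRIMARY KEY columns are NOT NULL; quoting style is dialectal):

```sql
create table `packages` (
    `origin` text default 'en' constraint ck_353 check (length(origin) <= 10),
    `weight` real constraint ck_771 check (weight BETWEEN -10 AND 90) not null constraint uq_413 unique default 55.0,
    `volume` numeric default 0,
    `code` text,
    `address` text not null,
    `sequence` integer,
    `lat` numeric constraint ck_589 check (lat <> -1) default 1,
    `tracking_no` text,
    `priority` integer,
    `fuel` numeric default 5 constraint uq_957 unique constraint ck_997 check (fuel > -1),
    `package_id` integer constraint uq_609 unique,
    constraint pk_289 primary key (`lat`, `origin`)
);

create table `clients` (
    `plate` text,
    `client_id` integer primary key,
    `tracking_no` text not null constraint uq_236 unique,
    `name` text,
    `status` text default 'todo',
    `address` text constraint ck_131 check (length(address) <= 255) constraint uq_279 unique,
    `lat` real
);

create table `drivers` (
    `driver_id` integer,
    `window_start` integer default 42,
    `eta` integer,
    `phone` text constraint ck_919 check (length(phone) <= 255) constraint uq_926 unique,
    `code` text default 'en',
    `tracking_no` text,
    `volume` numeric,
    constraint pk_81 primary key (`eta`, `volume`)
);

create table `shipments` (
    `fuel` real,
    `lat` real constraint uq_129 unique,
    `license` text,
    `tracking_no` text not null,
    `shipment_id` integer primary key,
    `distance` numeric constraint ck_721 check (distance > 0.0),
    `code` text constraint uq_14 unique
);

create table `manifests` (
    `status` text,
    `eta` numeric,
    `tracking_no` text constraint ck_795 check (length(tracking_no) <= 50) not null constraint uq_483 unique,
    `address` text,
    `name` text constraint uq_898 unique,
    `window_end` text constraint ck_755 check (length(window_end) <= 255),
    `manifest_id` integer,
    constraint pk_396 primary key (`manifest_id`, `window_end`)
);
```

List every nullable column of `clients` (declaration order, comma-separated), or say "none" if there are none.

plate, name, status, address, lat

- plate: no NOT NULL constraint applies → nullable.
- client_id: part of the PRIMARY KEY, which implies NOT NULL → not nullable.
- tracking_no: declared NOT NULL → not nullable.
- name: no NOT NULL constraint applies → nullable.
- status: DEFAULT only fills an omitted column; an explicit NULL is still allowed → nullable.
- address: CHECK does not forbid NULL (a CHECK constraint passes when its expression is NULL) → nullable.
- lat: no NOT NULL constraint applies → nullable.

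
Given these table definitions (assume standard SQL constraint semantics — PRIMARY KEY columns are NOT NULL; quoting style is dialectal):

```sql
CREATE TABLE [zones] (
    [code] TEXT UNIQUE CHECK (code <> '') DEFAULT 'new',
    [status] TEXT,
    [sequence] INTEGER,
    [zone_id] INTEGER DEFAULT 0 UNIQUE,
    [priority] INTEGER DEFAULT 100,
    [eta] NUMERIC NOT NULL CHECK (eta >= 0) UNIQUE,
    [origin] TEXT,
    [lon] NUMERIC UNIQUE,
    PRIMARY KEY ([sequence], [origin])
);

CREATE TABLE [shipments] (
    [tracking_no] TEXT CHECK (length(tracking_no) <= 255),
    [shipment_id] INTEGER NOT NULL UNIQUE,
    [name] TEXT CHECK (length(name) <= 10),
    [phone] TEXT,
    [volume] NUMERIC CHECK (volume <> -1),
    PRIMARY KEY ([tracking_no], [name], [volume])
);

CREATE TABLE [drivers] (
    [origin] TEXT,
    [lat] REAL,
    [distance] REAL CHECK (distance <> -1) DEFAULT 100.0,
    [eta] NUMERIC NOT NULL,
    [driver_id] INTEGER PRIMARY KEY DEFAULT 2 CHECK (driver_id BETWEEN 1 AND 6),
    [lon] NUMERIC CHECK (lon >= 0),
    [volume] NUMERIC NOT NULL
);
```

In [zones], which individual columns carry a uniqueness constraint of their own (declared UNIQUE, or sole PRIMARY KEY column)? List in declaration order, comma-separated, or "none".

code, zone_id, eta, lon

- code: declared UNIQUE → unique.
- status: no UNIQUE or single-column PK constraint.
- sequence: part of a composite PRIMARY KEY — only the tuple is unique, not this column on its own.
- zone_id: declared UNIQUE → unique.
- priority: no UNIQUE or single-column PK constraint.
- eta: declared UNIQUE → unique.
- origin: part of a composite PRIMARY KEY — only the tuple is unique, not this column on its own.
- lon: declared UNIQUE → unique.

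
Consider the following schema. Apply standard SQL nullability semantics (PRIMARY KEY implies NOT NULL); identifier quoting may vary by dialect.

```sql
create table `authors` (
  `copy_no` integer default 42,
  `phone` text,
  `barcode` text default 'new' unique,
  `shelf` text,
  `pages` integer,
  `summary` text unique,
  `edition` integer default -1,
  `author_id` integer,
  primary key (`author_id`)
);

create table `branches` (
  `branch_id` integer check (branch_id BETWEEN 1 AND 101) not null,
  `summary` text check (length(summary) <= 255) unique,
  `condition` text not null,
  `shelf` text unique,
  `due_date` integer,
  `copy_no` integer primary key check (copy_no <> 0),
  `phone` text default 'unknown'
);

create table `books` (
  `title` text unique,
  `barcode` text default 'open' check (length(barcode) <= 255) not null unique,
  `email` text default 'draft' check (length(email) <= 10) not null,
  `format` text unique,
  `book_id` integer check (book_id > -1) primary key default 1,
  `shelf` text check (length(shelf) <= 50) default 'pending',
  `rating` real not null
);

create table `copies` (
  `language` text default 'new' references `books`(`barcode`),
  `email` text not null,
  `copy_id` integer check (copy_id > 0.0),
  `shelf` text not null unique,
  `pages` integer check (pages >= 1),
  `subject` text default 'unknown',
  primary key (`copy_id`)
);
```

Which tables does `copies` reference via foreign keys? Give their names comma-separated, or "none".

- language REFERENCES books(barcode).

books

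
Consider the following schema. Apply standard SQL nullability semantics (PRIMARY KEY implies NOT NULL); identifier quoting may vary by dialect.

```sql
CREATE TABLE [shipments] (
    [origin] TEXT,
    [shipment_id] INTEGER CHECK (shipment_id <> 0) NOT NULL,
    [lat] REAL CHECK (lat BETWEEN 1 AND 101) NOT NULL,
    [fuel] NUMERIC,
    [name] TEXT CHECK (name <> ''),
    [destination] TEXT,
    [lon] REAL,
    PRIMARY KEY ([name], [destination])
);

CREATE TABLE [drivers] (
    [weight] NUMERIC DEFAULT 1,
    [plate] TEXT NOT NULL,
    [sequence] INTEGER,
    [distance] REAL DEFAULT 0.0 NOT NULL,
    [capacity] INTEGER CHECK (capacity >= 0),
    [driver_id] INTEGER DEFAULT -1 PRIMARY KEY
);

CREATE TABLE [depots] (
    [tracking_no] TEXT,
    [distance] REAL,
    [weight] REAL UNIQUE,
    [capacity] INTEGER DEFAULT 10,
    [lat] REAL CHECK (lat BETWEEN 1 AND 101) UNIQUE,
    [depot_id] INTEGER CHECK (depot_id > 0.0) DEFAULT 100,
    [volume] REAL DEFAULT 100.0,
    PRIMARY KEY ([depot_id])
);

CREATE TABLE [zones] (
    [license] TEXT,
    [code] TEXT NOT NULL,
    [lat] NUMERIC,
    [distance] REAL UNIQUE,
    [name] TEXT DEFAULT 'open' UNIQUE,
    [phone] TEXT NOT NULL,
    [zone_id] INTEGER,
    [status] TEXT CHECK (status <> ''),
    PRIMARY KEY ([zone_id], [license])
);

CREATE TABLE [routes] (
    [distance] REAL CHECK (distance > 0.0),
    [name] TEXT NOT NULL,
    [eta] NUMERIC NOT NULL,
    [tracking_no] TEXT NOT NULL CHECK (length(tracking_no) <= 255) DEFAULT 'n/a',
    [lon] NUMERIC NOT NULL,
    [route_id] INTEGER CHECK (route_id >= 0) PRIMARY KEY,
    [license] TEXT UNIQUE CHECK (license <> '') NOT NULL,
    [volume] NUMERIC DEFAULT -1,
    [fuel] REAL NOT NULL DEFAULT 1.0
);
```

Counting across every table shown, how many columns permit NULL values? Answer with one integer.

shipments: 3 nullable (origin, fuel, lon — PK (name, destination) and explicit NOT NULL columns excluded).
drivers: 3 nullable (weight, sequence, capacity — PK (driver_id) and explicit NOT NULL columns excluded).
depots: 6 nullable (tracking_no, distance, weight, capacity, lat, volume — PK (depot_id) and explicit NOT NULL columns excluded).
zones: 4 nullable (lat, distance, name, status — PK (zone_id, license) and explicit NOT NULL columns excluded).
routes: 2 nullable (distance, volume — PK (route_id) and explicit NOT NULL columns excluded).
Total: 3 + 3 + 6 + 4 + 2 = 18.

18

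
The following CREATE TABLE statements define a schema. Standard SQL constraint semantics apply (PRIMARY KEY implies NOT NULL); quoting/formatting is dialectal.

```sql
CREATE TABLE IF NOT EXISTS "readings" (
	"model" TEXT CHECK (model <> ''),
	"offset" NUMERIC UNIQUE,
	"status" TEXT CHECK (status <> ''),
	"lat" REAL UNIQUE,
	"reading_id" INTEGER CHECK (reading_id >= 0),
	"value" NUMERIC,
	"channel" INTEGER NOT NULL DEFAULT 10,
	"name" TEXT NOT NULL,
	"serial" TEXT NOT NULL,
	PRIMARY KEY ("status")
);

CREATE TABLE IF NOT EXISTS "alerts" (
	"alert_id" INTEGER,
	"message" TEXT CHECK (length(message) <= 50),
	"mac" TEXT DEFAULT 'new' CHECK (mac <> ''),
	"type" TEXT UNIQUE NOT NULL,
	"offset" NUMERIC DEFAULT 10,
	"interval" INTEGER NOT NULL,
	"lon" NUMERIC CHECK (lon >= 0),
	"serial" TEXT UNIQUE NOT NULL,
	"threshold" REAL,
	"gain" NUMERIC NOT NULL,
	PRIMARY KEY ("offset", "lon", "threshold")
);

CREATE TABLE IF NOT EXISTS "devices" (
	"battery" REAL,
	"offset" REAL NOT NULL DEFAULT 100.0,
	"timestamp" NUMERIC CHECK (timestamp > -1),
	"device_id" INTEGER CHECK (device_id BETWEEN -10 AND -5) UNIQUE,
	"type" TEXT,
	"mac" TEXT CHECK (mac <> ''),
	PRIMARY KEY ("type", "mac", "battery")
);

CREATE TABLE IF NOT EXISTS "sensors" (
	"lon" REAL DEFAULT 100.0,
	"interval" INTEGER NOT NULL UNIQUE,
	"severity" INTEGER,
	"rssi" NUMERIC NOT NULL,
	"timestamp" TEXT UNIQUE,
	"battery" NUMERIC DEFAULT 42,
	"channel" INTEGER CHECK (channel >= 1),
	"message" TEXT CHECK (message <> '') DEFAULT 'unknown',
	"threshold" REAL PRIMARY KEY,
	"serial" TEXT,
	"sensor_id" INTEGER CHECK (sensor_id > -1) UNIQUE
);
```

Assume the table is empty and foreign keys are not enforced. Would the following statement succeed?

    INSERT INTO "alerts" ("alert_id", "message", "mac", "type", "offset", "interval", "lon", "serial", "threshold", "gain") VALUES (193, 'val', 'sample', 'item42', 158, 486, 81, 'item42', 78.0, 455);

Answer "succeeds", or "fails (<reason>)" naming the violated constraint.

NOT NULL columns: gain is supplied; interval is supplied; lon is supplied; offset is supplied; serial is supplied; threshold is supplied; type is supplied.
CHECK constraints: 'val' satisfies (length(message) <= 50); 'sample' satisfies (mac <> ''); 81 satisfies (lon >= 0).
No constraint is violated.

succeeds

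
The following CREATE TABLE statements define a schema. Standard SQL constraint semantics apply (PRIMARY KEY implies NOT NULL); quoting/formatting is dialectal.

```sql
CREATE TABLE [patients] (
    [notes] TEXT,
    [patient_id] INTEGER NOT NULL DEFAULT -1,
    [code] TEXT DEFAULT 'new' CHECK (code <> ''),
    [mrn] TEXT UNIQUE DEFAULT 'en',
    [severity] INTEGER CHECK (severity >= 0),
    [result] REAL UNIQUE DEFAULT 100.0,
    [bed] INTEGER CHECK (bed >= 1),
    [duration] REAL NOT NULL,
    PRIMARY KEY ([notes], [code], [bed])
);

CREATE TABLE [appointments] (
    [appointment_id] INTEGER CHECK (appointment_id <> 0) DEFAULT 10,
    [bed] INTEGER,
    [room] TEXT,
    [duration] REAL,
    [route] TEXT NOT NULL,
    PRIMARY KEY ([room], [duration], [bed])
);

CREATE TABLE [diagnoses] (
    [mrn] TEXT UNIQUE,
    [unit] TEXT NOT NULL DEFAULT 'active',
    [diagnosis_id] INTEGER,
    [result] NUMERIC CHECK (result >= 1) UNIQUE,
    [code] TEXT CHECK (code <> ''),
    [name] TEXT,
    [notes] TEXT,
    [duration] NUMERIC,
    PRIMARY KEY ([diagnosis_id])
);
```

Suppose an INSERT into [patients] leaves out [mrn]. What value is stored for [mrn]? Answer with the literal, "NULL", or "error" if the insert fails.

'en'

mrn has an explicit DEFAULT 'en'.
When the column is omitted from an INSERT, that default is used.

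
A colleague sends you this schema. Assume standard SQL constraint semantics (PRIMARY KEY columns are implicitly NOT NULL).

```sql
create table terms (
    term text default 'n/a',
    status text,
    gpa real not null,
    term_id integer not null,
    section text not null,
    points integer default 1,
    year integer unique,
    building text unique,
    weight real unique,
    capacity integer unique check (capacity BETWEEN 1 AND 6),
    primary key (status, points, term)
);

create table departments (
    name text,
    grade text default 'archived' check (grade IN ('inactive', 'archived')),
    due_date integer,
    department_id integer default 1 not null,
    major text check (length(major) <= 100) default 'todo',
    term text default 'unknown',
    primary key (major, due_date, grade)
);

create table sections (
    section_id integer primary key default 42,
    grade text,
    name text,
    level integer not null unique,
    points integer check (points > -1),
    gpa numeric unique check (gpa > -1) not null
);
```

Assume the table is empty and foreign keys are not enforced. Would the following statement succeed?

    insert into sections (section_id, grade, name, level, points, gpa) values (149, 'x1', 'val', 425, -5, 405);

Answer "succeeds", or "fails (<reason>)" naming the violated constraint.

The value -5 for points violates CHECK (points > -1).

fails (CHECK on points)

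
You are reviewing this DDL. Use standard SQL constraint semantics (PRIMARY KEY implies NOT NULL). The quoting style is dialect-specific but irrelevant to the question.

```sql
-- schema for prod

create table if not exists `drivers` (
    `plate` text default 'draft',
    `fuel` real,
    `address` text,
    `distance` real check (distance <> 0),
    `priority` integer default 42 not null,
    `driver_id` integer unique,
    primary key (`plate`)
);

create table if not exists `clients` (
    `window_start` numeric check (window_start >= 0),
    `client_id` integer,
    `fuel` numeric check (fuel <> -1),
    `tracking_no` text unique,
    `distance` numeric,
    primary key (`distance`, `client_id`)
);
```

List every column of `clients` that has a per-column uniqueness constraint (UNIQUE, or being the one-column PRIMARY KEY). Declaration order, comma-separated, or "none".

tracking_no

- window_start: no UNIQUE or single-column PK constraint.
- client_id: part of a composite PRIMARY KEY — only the tuple is unique, not this column on its own.
- fuel: no UNIQUE or single-column PK constraint.
- tracking_no: declared UNIQUE → unique.
- distance: part of a composite PRIMARY KEY — only the tuple is unique, not this column on its own.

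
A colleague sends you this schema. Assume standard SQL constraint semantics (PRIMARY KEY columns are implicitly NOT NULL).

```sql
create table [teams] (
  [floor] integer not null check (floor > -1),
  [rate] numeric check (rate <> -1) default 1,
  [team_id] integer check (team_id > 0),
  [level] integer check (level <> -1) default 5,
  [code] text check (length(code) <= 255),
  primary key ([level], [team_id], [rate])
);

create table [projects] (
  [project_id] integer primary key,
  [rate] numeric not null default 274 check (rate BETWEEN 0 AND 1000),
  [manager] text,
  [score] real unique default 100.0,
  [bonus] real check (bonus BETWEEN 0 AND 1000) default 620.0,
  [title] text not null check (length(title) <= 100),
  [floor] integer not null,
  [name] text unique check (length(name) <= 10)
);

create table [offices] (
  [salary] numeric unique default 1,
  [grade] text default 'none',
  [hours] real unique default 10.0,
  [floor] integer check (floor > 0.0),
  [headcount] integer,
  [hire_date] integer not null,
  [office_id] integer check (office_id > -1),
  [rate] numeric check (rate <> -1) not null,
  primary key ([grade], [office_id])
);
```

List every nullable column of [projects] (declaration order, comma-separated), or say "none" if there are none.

- project_id: part of the PRIMARY KEY, which implies NOT NULL → not nullable.
- rate: declared NOT NULL → not nullable.
- manager: no NOT NULL constraint applies → nullable.
- score: UNIQUE does not imply NOT NULL → nullable.
- bonus: CHECK does not forbid NULL (a CHECK constraint passes when its expression is NULL) → nullable.
- title: declared NOT NULL → not nullable.
- floor: declared NOT NULL → not nullable.
- name: CHECK does not forbid NULL (a CHECK constraint passes when its expression is NULL) → nullable.

manager, score, bonus, name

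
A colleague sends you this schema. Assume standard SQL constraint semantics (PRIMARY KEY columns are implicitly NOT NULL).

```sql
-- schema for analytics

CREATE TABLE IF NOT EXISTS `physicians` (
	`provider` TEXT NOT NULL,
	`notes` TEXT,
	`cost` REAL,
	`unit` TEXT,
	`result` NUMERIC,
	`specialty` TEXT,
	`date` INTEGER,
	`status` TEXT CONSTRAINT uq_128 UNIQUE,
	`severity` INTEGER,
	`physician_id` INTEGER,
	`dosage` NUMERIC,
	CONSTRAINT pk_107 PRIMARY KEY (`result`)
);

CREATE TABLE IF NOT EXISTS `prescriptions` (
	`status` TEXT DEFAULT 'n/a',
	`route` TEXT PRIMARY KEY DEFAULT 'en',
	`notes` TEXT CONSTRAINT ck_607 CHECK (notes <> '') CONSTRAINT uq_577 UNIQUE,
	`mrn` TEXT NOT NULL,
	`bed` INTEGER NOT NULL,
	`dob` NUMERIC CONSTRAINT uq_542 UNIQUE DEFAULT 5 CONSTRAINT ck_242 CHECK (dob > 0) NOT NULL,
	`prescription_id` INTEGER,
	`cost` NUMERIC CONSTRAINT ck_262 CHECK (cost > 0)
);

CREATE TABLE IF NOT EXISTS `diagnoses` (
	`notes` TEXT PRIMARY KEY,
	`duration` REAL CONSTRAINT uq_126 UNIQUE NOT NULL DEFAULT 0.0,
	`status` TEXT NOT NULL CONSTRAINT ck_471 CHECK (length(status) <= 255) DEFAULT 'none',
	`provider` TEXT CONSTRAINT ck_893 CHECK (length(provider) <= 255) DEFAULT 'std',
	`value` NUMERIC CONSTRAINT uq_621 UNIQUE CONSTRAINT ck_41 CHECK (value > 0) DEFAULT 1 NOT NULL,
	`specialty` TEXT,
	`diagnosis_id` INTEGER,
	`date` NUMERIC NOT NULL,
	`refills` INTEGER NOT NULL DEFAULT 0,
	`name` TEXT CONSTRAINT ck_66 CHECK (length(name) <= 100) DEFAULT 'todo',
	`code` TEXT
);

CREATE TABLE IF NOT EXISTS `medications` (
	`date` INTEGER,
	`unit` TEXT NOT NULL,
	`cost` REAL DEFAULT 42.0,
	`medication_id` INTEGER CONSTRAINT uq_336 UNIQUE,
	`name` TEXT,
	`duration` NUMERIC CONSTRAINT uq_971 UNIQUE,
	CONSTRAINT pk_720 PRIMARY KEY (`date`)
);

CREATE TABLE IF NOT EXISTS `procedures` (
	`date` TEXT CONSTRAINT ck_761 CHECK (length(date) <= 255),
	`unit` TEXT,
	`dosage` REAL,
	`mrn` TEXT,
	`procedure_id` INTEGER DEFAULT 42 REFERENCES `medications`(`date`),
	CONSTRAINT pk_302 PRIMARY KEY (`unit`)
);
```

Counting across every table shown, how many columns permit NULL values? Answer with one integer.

26

physicians: 9 nullable (notes, cost, unit, specialty, date, status, severity, physician_id, dosage — PK (result) and explicit NOT NULL columns excluded).
prescriptions: 4 nullable (status, notes, prescription_id, cost — PK (route) and explicit NOT NULL columns excluded).
diagnoses: 5 nullable (provider, specialty, diagnosis_id, name, code — PK (notes) and explicit NOT NULL columns excluded).
medications: 4 nullable (cost, medication_id, name, duration — PK (date) and explicit NOT NULL columns excluded).
procedures: 4 nullable (date, dosage, mrn, procedure_id — PK (unit) and explicit NOT NULL columns excluded).
Total: 9 + 4 + 5 + 4 + 4 = 26.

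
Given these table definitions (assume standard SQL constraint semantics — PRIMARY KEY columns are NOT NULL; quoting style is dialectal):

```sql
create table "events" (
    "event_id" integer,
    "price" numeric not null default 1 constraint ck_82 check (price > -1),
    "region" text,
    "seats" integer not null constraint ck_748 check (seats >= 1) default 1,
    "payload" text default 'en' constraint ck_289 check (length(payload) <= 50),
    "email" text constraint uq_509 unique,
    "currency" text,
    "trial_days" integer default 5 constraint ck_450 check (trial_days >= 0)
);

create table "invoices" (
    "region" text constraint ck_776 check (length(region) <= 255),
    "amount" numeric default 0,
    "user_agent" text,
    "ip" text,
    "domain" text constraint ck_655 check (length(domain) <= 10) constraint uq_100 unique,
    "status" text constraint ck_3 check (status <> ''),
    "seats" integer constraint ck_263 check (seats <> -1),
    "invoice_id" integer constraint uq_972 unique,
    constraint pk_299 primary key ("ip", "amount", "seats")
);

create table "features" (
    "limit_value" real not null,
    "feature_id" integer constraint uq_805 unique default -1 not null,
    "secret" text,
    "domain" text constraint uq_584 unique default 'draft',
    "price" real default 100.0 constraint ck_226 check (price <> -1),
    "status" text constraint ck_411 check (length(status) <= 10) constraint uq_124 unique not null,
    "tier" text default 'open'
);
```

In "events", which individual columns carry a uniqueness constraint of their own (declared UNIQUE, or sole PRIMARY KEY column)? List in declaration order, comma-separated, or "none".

email

- event_id: no UNIQUE or single-column PK constraint.
- price: no UNIQUE or single-column PK constraint.
- region: no UNIQUE or single-column PK constraint.
- seats: no UNIQUE or single-column PK constraint.
- payload: no UNIQUE or single-column PK constraint.
- email: declared UNIQUE → unique.
- currency: no UNIQUE or single-column PK constraint.
- trial_days: no UNIQUE or single-column PK constraint.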